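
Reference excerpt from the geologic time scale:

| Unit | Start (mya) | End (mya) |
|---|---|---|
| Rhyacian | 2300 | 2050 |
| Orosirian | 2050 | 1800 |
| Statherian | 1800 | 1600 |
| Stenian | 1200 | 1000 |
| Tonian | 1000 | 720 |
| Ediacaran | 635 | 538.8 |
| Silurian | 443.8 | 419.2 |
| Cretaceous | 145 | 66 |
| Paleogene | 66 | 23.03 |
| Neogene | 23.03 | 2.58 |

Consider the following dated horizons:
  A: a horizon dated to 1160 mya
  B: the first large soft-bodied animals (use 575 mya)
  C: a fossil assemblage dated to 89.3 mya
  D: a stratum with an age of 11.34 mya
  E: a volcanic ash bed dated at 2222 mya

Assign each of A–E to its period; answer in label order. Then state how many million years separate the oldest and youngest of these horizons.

Match each age against the start–end ranges in the excerpt: A = 1160 Ma → Stenian (1200–1000); B = 575 Ma → Ediacaran (635–538.8); C = 89.3 Ma → Cretaceous (145–66); D = 11.34 Ma → Neogene (23.03–2.58); E = 2222 Ma → Rhyacian (2300–2050).
The largest age is 2222 Ma and the smallest is 11.34 Ma; their difference is 2210.66 Myr.

A — Stenian; B — Ediacaran; C — Cretaceous; D — Neogene; E — Rhyacian; span 2210.66 million years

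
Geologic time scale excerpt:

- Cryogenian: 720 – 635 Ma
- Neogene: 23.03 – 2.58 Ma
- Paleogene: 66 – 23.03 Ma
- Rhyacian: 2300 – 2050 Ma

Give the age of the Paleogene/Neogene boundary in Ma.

23.03 Ma

The Paleogene ends and the Neogene begins at 23.03 Ma.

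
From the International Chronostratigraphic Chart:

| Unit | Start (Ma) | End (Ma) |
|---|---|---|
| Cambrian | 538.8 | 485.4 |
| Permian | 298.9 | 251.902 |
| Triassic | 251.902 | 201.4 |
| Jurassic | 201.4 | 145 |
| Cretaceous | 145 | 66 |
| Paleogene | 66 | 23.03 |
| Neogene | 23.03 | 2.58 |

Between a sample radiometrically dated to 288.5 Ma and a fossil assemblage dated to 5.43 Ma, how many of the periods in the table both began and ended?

The older date is 288.5 Ma and the younger is 5.43 Ma.
Periods with start < 288.5 and end > 5.43 Ma: Triassic (251.902–201.4), Jurassic (201.4–145), Cretaceous (145–66), Paleogene (66–23.03).
That is 4 complete periods.

4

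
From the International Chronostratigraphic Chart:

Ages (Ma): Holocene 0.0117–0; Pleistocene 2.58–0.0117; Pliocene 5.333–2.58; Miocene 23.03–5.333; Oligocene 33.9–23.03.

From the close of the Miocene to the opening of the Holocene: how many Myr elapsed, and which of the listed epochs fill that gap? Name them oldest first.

The Miocene closes at 5.333 Ma and the Holocene opens at 0.0117 Ma, so the interval is 5.333 − 0.0117 = 5.3213 Myr.
An epoch fits inside if it starts at or after 5.333 Ma and ends at or before 0.0117 Ma; oldest first that gives Pliocene, Pleistocene.

5.3213 million years; Pliocene, Pleistocene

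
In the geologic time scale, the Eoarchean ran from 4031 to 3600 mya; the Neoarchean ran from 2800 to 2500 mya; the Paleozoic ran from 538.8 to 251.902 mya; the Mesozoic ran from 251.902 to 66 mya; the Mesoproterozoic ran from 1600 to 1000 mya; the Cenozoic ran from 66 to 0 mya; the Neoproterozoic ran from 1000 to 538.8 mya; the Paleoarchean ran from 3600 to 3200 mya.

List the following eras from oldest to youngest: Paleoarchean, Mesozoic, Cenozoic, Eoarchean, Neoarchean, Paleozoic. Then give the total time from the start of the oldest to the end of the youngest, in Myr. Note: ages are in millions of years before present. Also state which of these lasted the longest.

Start ages (Ma): Eoarchean 4031, Paleoarchean 3600, Neoarchean 2800, Paleozoic 538.8, Mesozoic 251.902, Cenozoic 66.
Ordered oldest to youngest: Eoarchean, Paleoarchean, Neoarchean, Paleozoic, Mesozoic, Cenozoic.
Span = 4031 − 0 = 4031 Myr.
Durations: Mesozoic 185.902, Neoarchean 300, Cenozoic 66, Paleoarchean 400, Eoarchean 431, Paleozoic 286.898 → longest is Eoarchean (431 Myr).

Eoarchean, Paleoarchean, Neoarchean, Paleozoic, Mesozoic, Cenozoic; total span 4031 Myr; longest is Eoarchean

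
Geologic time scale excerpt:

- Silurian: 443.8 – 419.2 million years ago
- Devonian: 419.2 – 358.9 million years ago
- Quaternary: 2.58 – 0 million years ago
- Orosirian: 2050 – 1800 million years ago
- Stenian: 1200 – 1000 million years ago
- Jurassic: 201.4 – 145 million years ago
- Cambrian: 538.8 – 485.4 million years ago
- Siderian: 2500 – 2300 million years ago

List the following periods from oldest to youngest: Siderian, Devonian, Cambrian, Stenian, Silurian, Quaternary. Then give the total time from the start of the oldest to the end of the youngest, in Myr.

Start ages (Ma): Siderian 2500, Stenian 1200, Cambrian 538.8, Silurian 443.8, Devonian 419.2, Quaternary 2.58.
Ordered oldest to youngest: Siderian, Stenian, Cambrian, Silurian, Devonian, Quaternary.
Span = 2500 − 0 = 2500 Myr.

Siderian, Stenian, Cambrian, Silurian, Devonian, Quaternary; total span 2500 Myr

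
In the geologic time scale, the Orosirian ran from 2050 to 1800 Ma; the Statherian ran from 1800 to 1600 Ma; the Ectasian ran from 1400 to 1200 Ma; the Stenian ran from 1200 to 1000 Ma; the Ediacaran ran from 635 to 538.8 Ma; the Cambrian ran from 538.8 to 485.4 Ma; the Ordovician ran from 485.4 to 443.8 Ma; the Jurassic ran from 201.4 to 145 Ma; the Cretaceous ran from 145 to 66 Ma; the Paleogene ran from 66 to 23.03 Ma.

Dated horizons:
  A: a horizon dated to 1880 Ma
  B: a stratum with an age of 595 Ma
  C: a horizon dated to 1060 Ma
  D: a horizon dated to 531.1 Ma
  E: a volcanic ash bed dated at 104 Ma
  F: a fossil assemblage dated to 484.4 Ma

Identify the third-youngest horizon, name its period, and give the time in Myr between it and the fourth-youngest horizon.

Sorted youngest-first by Ma: E (104), F (484.4), D (531.1), B (595), C (1060), A (1880).
The third youngest is D at 531.1 Ma, which lies in 538.8–485.4 Ma: the Cambrian.
The fourth youngest is B at 595 Ma; separation = |531.1 − 595| = 63.9 Myr.

D, in the Cambrian; 63.9 million years to B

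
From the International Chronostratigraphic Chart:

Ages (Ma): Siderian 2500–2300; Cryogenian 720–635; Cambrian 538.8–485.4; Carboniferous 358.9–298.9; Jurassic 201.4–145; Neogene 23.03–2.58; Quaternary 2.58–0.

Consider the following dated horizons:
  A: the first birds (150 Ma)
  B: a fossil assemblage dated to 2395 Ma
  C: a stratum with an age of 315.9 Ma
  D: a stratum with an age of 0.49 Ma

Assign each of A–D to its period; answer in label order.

A — Jurassic; B — Siderian; C — Carboniferous; D — Quaternary

Match each age against the start–end ranges in the excerpt: A = 150 Ma → Jurassic (201.4–145); B = 2395 Ma → Siderian (2500–2300); C = 315.9 Ma → Carboniferous (358.9–298.9); D = 0.49 Ma → Quaternary (2.58–0).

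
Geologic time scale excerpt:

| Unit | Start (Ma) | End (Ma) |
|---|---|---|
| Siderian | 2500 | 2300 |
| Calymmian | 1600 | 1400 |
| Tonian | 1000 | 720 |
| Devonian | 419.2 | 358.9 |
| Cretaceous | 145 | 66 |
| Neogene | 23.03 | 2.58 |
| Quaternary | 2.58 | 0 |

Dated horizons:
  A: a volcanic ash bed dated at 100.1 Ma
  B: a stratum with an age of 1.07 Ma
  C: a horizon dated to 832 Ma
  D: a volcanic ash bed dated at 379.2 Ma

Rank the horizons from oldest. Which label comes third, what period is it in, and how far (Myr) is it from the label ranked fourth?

A, in the Cretaceous; 99.03 million years to B

Sorted oldest-first by Ma: C (832), D (379.2), A (100.1), B (1.07).
The third oldest is A at 100.1 Ma, which lies in 145–66 Ma: the Cretaceous.
The fourth oldest is B at 1.07 Ma; separation = |100.1 − 1.07| = 99.03 Myr.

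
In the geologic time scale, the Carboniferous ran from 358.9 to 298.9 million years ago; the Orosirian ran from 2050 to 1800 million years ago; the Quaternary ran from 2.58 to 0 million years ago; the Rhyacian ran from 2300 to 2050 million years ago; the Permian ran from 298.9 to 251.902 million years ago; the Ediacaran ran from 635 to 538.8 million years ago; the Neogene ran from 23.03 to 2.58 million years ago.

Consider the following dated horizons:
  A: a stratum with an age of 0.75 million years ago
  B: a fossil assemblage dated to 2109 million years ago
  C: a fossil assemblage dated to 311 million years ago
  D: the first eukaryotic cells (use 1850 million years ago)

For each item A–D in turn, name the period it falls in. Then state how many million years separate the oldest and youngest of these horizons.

A — Quaternary; B — Rhyacian; C — Carboniferous; D — Orosirian; span 2108.25 million years

A: 0.75 Ma lies in 2.58–0 Ma, so Quaternary.
B: 2109 Ma lies in 2300–2050 Ma, so Rhyacian.
C: 311 Ma lies in 358.9–298.9 Ma, so Carboniferous.
D: 1850 Ma lies in 2050–1800 Ma, so Orosirian.
Oldest = 2109 Ma, youngest = 0.75 Ma → span 2108.25 Myr.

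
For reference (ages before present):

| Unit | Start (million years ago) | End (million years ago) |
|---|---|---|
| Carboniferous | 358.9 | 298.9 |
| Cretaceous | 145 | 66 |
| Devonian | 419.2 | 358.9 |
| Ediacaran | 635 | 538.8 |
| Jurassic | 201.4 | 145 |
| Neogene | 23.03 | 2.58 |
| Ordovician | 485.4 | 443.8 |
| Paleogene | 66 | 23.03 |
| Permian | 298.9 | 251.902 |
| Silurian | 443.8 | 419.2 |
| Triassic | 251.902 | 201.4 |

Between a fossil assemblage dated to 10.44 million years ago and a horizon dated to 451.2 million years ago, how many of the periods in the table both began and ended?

The older date is 451.2 Ma and the younger is 10.44 Ma.
Periods with start < 451.2 and end > 10.44 Ma: Silurian (443.8–419.2), Devonian (419.2–358.9), Carboniferous (358.9–298.9), Permian (298.9–251.902), Triassic (251.902–201.4), Jurassic (201.4–145), Cretaceous (145–66), Paleogene (66–23.03).
That is 8 complete periods.

8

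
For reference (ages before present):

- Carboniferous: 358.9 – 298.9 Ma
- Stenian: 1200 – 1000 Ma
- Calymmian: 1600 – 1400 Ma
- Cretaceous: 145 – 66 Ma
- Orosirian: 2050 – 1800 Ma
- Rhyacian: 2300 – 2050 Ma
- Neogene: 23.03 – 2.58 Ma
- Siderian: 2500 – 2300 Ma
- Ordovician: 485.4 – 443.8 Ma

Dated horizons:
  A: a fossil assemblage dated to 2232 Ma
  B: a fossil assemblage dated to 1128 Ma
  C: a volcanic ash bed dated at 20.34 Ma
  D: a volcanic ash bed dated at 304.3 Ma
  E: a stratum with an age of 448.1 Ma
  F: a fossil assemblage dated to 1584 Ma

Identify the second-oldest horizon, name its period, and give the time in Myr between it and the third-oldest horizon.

Larger Ma means older, so oldest first: A 2232 > F 1584 > B 1128 > E 448.1 > D 304.3 > C 20.34.
Counting 2 along gives F (1584 Ma); the excerpt puts that inside the Calymmian, 1600–1400 Ma.
Next in line is B (1128 Ma), and 1584 − 1128 = 456 Myr.

F, in the Calymmian; 456 million years to B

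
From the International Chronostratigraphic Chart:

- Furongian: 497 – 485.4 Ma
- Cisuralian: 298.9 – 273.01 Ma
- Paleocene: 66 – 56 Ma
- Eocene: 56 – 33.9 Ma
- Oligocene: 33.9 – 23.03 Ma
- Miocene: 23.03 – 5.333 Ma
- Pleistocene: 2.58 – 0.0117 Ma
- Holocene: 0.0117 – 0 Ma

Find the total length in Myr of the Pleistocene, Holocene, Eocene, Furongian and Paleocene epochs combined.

46.28 million years

Each duration: Pleistocene = 2.5683; Holocene = 0.0117; Eocene = 22.1; Furongian = 11.6; Paleocene = 10.
Sum: 2.5683 + 0.0117 + 22.1 + 11.6 + 10 = 46.28 Myr.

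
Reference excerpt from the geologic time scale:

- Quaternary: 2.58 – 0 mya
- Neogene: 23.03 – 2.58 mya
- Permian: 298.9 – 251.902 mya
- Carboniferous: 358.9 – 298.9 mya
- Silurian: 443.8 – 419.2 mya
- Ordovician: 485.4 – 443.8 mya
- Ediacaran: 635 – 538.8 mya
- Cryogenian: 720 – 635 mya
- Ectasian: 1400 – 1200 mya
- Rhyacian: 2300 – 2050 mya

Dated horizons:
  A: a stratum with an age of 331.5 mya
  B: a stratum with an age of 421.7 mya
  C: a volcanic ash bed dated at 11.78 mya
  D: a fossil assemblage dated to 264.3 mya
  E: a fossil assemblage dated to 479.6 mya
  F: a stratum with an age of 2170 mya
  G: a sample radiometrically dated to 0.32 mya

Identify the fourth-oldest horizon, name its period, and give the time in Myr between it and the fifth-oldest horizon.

Sorted oldest-first by Ma: F (2170), E (479.6), B (421.7), A (331.5), D (264.3), C (11.78), G (0.32).
The fourth oldest is A at 331.5 Ma, which lies in 358.9–298.9 Ma: the Carboniferous.
The fifth oldest is D at 264.3 Ma; separation = |331.5 − 264.3| = 67.2 Myr.

A, in the Carboniferous; 67.2 million years to D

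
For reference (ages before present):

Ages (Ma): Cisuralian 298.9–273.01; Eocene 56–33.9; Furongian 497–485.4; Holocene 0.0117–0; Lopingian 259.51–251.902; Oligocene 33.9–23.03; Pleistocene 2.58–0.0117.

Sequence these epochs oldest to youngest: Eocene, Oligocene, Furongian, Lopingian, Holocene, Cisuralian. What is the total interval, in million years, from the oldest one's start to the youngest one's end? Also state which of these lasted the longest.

Furongian, Cisuralian, Lopingian, Eocene, Oligocene, Holocene; total span 497 Myr; longest is Cisuralian

Start ages (Ma): Furongian 497, Cisuralian 298.9, Lopingian 259.51, Eocene 56, Oligocene 33.9, Holocene 0.0117.
Ordered oldest to youngest: Furongian, Cisuralian, Lopingian, Eocene, Oligocene, Holocene.
Span = 497 − 0 = 497 Myr.
Durations: Eocene 22.1, Oligocene 10.87, Holocene 0.0117, Furongian 11.6, Lopingian 7.608, Cisuralian 25.89 → longest is Cisuralian (25.89 Myr).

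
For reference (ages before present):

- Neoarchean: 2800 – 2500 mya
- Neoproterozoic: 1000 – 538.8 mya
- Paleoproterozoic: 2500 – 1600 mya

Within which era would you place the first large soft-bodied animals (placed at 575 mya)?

575 Ma lies between 1000 and 538.8 Ma, so it falls in the Neoproterozoic.

Neoproterozoic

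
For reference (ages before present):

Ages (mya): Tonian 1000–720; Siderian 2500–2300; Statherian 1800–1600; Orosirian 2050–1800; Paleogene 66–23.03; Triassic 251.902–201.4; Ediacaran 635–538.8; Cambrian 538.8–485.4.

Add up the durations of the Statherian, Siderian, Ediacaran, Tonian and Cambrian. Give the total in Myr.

829.6 million years

Duration is start − end for each: (1800 − 1600) + (2500 − 2300) + (635 − 538.8) + (1000 − 720) + (538.8 − 485.4).
That is 200 + 200 + 96.2 + 280 + 53.4, which totals 829.6 million years.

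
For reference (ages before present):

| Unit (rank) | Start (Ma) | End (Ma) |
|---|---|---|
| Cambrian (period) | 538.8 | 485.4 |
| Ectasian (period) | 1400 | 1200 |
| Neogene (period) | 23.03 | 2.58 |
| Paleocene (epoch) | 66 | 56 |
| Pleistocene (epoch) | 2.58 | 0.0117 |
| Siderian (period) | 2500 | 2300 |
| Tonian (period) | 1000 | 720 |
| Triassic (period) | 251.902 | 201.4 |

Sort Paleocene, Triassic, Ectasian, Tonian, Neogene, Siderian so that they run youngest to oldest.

Read off each span (Ma): Paleocene 66–56; Triassic 251.902–201.4; Ectasian 1400–1200; Tonian 1000–720; Neogene 23.03–2.58; Siderian 2500–2300.
Larger Ma is older, so oldest→youngest is Siderian, Ectasian, Tonian, Triassic, Paleocene, Neogene; reverse it for youngest→oldest.

Neogene, Paleocene, Triassic, Tonian, Ectasian, Siderian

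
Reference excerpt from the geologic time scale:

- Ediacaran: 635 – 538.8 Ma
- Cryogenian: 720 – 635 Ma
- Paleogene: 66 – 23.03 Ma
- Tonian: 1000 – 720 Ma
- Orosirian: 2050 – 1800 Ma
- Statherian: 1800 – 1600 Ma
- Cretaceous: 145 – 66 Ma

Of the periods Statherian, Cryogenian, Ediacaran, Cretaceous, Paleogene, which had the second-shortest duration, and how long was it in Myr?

Cretaceous, 79 million years

Durations: Statherian 200; Cryogenian 85; Ediacaran 96.2; Cretaceous 79; Paleogene 42.97 Myr.
Sorted shortest-first: Paleogene (42.97), Cretaceous (79), Cryogenian (85), Ediacaran (96.2), Statherian (200).
The second shortest is Cretaceous at 79 Myr.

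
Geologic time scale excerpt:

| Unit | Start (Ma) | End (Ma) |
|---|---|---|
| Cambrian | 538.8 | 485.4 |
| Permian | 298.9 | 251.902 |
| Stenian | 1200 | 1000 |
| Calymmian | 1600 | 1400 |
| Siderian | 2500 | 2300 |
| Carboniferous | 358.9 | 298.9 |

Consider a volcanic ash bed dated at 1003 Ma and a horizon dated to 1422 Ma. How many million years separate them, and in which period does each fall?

Elapsed time: 1422 − 1003 = 419 Myr.
1003 Ma lies within 1200–1000 Ma: Stenian.
1422 Ma lies within 1600–1400 Ma: Calymmian.

419 million years apart; the first in the Stenian, the second in the Calymmian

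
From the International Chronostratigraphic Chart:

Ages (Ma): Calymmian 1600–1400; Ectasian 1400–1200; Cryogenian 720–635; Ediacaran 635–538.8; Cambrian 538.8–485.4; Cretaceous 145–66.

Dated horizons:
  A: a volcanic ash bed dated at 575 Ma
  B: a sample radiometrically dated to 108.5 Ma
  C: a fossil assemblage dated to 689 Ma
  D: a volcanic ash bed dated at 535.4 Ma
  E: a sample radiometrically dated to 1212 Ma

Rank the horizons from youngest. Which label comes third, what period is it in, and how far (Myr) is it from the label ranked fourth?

A, in the Ediacaran; 114 million years to C

Sorted youngest-first by Ma: B (108.5), D (535.4), A (575), C (689), E (1212).
The third youngest is A at 575 Ma, which lies in 635–538.8 Ma: the Ediacaran.
The fourth youngest is C at 689 Ma; separation = |575 − 689| = 114 Myr.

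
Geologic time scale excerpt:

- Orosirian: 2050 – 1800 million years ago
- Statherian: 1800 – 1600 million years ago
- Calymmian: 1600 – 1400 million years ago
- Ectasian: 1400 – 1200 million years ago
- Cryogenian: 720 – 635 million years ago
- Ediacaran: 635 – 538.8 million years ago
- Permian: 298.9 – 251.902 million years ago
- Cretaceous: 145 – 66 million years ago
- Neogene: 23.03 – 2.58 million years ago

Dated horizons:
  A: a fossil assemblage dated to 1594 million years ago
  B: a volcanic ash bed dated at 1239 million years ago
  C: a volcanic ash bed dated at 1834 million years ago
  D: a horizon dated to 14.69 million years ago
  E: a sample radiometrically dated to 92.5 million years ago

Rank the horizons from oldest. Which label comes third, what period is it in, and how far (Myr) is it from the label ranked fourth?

Sorted oldest-first by Ma: C (1834), A (1594), B (1239), E (92.5), D (14.69).
The third oldest is B at 1239 Ma, which lies in 1400–1200 Ma: the Ectasian.
The fourth oldest is E at 92.5 Ma; separation = |1239 − 92.5| = 1146.5 Myr.

B, in the Ectasian; 1146.5 million years to E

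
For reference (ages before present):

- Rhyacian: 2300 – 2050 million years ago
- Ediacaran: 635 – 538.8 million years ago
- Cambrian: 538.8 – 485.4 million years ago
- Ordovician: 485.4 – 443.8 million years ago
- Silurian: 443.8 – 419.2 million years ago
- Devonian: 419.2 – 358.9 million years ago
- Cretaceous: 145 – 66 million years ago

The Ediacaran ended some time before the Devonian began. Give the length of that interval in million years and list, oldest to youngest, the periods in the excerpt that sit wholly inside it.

The Ediacaran closes at 538.8 Ma and the Devonian opens at 419.2 Ma, so the interval is 538.8 − 419.2 = 119.6 Myr.
A period fits inside if it starts at or after 538.8 Ma and ends at or before 419.2 Ma; oldest first that gives Cambrian, Ordovician, Silurian.

119.6 million years; Cambrian, Ordovician, Silurian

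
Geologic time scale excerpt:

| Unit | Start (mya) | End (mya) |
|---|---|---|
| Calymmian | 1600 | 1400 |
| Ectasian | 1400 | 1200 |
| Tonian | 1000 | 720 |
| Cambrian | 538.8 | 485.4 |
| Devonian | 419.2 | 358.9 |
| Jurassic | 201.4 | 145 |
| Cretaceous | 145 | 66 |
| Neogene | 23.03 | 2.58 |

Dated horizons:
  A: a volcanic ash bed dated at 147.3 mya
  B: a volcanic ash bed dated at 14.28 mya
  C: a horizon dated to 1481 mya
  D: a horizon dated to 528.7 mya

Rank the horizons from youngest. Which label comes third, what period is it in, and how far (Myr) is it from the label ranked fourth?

Smaller Ma means younger, so youngest first: B 14.28 < A 147.3 < D 528.7 < C 1481.
Counting 3 along gives D (528.7 Ma); the excerpt puts that inside the Cambrian, 538.8–485.4 Ma.
Next in line is C (1481 Ma), and 1481 − 528.7 = 952.3 Myr.

D, in the Cambrian; 952.3 million years to C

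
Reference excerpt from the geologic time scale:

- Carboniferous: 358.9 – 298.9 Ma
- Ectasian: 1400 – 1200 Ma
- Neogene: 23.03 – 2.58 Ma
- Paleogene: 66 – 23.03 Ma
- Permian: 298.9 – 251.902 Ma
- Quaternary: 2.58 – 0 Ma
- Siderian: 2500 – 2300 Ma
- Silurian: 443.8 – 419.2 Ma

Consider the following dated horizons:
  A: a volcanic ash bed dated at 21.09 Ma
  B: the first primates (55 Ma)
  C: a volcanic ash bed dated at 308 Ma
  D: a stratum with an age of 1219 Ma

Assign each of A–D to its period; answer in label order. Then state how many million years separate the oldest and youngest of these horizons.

Match each age against the start–end ranges in the excerpt: A = 21.09 Ma → Neogene (23.03–2.58); B = 55 Ma → Paleogene (66–23.03); C = 308 Ma → Carboniferous (358.9–298.9); D = 1219 Ma → Ectasian (1400–1200).
The largest age is 1219 Ma and the smallest is 21.09 Ma; their difference is 1197.91 Myr.

A — Neogene; B — Paleogene; C — Carboniferous; D — Ectasian; span 1197.91 million years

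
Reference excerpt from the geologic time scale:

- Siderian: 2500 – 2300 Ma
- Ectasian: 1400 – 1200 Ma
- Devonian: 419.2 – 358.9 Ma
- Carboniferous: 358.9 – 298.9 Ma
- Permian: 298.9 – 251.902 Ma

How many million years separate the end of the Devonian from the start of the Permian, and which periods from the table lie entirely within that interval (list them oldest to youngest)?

60 million years; Carboniferous

The Devonian closes at 358.9 Ma and the Permian opens at 298.9 Ma, so the interval is 358.9 − 298.9 = 60 Myr.
A period fits inside if it starts at or after 358.9 Ma and ends at or before 298.9 Ma; oldest first that gives Carboniferous.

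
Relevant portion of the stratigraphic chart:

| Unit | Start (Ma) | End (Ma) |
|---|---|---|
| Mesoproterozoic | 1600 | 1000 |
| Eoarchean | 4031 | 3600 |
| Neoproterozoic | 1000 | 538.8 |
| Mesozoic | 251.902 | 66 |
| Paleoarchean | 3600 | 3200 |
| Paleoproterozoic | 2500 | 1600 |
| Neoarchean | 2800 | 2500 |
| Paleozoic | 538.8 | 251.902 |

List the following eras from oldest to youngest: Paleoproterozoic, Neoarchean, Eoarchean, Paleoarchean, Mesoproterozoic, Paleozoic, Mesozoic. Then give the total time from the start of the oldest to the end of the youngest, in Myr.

Start ages (Ma): Eoarchean 4031, Paleoarchean 3600, Neoarchean 2800, Paleoproterozoic 2500, Mesoproterozoic 1600, Paleozoic 538.8, Mesozoic 251.902.
Ordered oldest to youngest: Eoarchean, Paleoarchean, Neoarchean, Paleoproterozoic, Mesoproterozoic, Paleozoic, Mesozoic.
Span = 4031 − 66 = 3965 Myr.

Eoarchean, Paleoarchean, Neoarchean, Paleoproterozoic, Mesoproterozoic, Paleozoic, Mesozoic; total span 3965 Myr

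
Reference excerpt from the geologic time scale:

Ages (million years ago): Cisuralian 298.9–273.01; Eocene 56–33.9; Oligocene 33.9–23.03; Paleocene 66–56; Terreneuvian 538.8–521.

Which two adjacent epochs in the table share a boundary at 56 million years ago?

Paleocene and Eocene

The Paleocene ends at 56 million years ago and the Eocene begins at 56 million years ago, so they share that boundary.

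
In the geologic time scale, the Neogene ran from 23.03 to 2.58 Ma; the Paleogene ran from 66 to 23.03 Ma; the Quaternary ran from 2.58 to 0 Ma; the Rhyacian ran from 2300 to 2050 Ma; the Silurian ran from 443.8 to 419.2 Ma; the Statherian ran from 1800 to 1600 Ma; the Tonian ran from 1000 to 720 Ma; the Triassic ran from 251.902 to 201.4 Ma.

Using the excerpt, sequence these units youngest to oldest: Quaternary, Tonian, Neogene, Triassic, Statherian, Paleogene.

Quaternary → Neogene → Paleogene → Triassic → Tonian → Statherian

The oldest of these is Statherian (starts 1800 Ma) and the youngest is Quaternary (ends 0 Ma).
In between, by decreasing start age: Tonian (1000), Triassic (251.902), Paleogene (66), Neogene (23.03).
Listing youngest first means reversing that sequence.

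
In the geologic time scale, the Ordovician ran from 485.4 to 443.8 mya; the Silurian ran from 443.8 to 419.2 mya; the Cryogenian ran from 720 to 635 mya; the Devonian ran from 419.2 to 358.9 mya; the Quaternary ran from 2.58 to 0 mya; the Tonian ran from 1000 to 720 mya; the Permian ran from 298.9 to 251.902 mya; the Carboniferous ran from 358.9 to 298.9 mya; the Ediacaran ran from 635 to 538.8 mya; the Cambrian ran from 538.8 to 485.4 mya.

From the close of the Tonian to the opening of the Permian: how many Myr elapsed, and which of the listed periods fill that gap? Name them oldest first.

End of Tonian = 720 Ma; start of Permian = 298.9 Ma.
Gap = 720 − 298.9 = 421.1 Myr.
Periods wholly inside 720–298.9 Ma: Cryogenian (720–635), Ediacaran (635–538.8), Cambrian (538.8–485.4), Ordovician (485.4–443.8), Silurian (443.8–419.2), Devonian (419.2–358.9), Carboniferous (358.9–298.9).

421.1 million years; Cryogenian, Ediacaran, Cambrian, Ordovician, Silurian, Devonian, Carboniferous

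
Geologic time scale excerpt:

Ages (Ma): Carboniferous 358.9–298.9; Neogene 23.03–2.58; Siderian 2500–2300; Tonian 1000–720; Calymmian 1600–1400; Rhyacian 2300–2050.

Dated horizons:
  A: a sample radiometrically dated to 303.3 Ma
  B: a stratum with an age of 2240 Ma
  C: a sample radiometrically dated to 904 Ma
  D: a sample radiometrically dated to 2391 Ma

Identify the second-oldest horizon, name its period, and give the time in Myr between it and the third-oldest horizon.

Sorted oldest-first by Ma: D (2391), B (2240), C (904), A (303.3).
The second oldest is B at 2240 Ma, which lies in 2300–2050 Ma: the Rhyacian.
The third oldest is C at 904 Ma; separation = |2240 − 904| = 1336 Myr.

B, in the Rhyacian; 1336 million years to C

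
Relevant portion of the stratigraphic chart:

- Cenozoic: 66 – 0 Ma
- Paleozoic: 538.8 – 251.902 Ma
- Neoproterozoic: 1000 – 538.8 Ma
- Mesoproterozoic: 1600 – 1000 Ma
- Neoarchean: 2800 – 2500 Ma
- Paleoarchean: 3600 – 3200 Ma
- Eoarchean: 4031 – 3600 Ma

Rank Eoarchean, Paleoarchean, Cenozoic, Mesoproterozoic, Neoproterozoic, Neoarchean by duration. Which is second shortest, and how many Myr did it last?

Start − end for each: Eoarchean 4031 − 3600 = 431; Paleoarchean 3600 − 3200 = 400; Cenozoic 66 − 0 = 66; Mesoproterozoic 1600 − 1000 = 600; Neoproterozoic 1000 − 538.8 = 461.2; Neoarchean 2800 − 2500 = 300.
Ranking these from shortest: Cenozoic < Neoarchean < Paleoarchean < Eoarchean < Neoproterozoic < Mesoproterozoic.
Position 2 in that ranking is Neoarchean, which lasted 300 Myr.

Neoarchean, 300 million years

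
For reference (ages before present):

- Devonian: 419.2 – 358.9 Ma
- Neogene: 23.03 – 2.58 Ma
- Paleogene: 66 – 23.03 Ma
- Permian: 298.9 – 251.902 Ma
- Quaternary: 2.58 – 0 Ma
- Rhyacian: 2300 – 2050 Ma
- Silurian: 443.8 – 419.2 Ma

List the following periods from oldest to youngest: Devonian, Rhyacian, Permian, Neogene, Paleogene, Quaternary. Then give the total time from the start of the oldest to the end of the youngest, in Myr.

Start ages (Ma): Rhyacian 2300, Devonian 419.2, Permian 298.9, Paleogene 66, Neogene 23.03, Quaternary 2.58.
Ordered oldest to youngest: Rhyacian, Devonian, Permian, Paleogene, Neogene, Quaternary.
Span = 2300 − 0 = 2300 Myr.

Rhyacian, Devonian, Permian, Paleogene, Neogene, Quaternary; total span 2300 Myr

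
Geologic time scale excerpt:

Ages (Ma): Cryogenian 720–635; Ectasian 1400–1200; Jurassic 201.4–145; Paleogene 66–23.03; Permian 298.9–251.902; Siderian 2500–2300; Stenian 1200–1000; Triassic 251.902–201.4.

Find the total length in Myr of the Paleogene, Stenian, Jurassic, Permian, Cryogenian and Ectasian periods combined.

631.368 million years

Duration is start − end for each: (66 − 23.03) + (1200 − 1000) + (201.4 − 145) + (298.9 − 251.902) + (720 − 635) + (1400 − 1200).
That is 42.97 + 200 + 56.4 + 46.998 + 85 + 200, which totals 631.368 million years.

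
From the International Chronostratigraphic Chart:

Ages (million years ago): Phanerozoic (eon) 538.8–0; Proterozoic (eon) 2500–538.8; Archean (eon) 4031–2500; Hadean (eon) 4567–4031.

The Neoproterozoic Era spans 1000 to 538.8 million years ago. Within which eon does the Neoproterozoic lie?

Proterozoic

The Neoproterozoic (1000–538.8 Ma) lies entirely within 2500–538.8 Ma, the Proterozoic Eon.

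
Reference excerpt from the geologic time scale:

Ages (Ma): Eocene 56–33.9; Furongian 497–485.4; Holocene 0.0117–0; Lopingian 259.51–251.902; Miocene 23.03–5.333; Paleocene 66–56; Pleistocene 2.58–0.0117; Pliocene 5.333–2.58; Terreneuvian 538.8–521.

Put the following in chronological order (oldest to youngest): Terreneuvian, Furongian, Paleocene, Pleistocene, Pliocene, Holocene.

Read off each span (Ma): Terreneuvian 538.8–521; Furongian 497–485.4; Paleocene 66–56; Pleistocene 2.58–0.0117; Pliocene 5.333–2.58; Holocene 0.0117–0.
Larger Ma is older, so oldest→youngest is Terreneuvian, Furongian, Paleocene, Pliocene, Pleistocene, Holocene.

Terreneuvian → Furongian → Paleocene → Pliocene → Pleistocene → Holocene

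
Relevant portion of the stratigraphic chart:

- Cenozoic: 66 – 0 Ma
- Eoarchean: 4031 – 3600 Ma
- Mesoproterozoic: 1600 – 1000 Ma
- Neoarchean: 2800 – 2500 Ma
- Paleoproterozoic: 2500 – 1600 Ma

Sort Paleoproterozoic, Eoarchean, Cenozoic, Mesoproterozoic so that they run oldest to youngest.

The oldest of these is Eoarchean (starts 4031 Ma) and the youngest is Cenozoic (ends 0 Ma).
In between, by decreasing start age: Paleoproterozoic (2500), Mesoproterozoic (1600).

Eoarchean → Paleoproterozoic → Mesoproterozoic → Cenozoic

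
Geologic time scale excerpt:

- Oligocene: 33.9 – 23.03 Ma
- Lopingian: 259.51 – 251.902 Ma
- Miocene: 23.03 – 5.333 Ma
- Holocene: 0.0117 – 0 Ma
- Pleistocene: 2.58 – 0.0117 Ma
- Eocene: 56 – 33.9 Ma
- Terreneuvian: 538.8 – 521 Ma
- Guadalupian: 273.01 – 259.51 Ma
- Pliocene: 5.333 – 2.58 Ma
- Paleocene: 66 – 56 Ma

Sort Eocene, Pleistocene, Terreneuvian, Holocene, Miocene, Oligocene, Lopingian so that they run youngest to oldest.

Holocene → Pleistocene → Miocene → Oligocene → Eocene → Lopingian → Terreneuvian

The oldest of these is Terreneuvian (starts 538.8 Ma) and the youngest is Holocene (ends 0 Ma).
In between, by decreasing start age: Lopingian (259.51), Eocene (56), Oligocene (33.9), Miocene (23.03), Pleistocene (2.58).
Listing youngest first means reversing that sequence.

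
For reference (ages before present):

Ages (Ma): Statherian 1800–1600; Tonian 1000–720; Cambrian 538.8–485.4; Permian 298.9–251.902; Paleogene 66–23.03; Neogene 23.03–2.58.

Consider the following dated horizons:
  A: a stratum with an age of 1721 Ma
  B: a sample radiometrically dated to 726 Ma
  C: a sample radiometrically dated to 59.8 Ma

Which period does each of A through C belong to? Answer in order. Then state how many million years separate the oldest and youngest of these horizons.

A — Statherian; B — Tonian; C — Paleogene; span 1661.2 million years

Match each age against the start–end ranges in the excerpt: A = 1721 Ma → Statherian (1800–1600); B = 726 Ma → Tonian (1000–720); C = 59.8 Ma → Paleogene (66–23.03).
The largest age is 1721 Ma and the smallest is 59.8 Ma; their difference is 1661.2 Myr.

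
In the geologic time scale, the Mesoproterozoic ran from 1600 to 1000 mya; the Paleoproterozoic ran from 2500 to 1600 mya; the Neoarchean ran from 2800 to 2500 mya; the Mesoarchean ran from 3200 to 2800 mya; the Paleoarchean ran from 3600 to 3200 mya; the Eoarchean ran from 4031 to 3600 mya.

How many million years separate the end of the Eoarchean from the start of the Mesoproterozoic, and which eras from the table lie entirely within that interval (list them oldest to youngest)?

End of Eoarchean = 3600 Ma; start of Mesoproterozoic = 1600 Ma.
Gap = 3600 − 1600 = 2000 Myr.
Eras wholly inside 3600–1600 Ma: Paleoarchean (3600–3200), Mesoarchean (3200–2800), Neoarchean (2800–2500), Paleoproterozoic (2500–1600).

2000 million years; Paleoarchean, Mesoarchean, Neoarchean, Paleoproterozoic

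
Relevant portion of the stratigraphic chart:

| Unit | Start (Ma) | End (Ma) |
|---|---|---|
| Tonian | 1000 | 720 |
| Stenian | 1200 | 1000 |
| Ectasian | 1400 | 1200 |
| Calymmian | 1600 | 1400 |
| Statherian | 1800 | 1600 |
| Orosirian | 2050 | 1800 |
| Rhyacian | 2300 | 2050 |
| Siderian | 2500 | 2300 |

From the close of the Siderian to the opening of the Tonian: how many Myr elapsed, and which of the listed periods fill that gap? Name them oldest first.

End of Siderian = 2300 Ma; start of Tonian = 1000 Ma.
Gap = 2300 − 1000 = 1300 Myr.
Periods wholly inside 2300–1000 Ma: Rhyacian (2300–2050), Orosirian (2050–1800), Statherian (1800–1600), Calymmian (1600–1400), Ectasian (1400–1200), Stenian (1200–1000).

1300 million years; Rhyacian, Orosirian, Statherian, Calymmian, Ectasian, Stenian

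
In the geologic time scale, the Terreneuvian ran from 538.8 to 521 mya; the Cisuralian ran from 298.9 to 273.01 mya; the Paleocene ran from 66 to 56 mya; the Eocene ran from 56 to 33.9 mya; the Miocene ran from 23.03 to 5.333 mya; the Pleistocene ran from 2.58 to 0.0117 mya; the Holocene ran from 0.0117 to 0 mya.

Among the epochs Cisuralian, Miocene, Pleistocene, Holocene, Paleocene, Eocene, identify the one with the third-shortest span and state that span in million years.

Start − end for each: Cisuralian 298.9 − 273.01 = 25.89; Miocene 23.03 − 5.333 = 17.697; Pleistocene 2.58 − 0.0117 = 2.5683; Holocene 0.0117 − 0 = 0.0117; Paleocene 66 − 56 = 10; Eocene 56 − 33.9 = 22.1.
Ranking these from shortest: Holocene < Pleistocene < Paleocene < Miocene < Eocene < Cisuralian.
Position 3 in that ranking is Paleocene, which lasted 10 Myr.

Paleocene, 10 million years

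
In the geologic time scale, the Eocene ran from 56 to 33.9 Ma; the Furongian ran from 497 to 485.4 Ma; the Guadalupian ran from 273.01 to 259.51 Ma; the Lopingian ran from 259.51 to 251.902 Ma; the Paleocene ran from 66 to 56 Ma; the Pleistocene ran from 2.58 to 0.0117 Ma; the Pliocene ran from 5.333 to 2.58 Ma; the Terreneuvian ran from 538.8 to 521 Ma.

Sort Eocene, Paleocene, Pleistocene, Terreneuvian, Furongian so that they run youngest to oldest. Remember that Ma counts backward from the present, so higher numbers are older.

Pleistocene → Eocene → Paleocene → Furongian → Terreneuvian

Sorting by start age (ascending Ma, since larger Ma = older): Pleistocene start 2.58, Eocene start 56, Paleocene start 66, Furongian start 497, Terreneuvian start 538.8.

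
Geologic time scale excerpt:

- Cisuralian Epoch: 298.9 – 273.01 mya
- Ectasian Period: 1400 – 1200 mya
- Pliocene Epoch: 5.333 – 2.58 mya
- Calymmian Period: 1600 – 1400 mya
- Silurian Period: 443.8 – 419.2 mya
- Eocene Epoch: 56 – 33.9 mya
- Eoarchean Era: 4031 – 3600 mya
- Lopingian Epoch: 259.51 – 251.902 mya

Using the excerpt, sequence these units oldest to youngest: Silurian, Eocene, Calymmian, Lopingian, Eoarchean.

Sorting by start age (descending Ma, since larger Ma = older): Eoarchean began 4031, Calymmian began 1600, Silurian began 443.8, Lopingian began 259.51, Eocene began 56.

Eoarchean → Calymmian → Silurian → Lopingian → Eocene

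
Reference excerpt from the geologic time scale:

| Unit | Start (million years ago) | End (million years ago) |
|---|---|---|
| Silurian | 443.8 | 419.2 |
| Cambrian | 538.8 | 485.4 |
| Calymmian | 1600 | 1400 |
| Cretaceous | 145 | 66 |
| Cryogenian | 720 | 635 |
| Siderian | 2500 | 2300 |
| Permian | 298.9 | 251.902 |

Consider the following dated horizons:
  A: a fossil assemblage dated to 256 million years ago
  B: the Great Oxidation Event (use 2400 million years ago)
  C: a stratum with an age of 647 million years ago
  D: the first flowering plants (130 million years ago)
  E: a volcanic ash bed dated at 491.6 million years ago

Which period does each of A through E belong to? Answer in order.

A — Permian; B — Siderian; C — Cryogenian; D — Cretaceous; E — Cambrian

Match each age against the start–end ranges in the excerpt: A = 256 Ma → Permian (298.9–251.902); B = 2400 Ma → Siderian (2500–2300); C = 647 Ma → Cryogenian (720–635); D = 130 Ma → Cretaceous (145–66); E = 491.6 Ma → Cambrian (538.8–485.4).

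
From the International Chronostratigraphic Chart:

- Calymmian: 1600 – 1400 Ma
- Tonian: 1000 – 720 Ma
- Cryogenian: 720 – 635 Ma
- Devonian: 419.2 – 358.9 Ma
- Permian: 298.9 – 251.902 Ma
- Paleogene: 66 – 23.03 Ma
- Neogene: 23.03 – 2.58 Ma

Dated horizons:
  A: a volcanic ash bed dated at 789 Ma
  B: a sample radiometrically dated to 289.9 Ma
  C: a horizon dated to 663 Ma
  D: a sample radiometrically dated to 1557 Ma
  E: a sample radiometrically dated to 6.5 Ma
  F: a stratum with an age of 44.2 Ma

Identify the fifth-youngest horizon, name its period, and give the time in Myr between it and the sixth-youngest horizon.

Smaller Ma means younger, so youngest first: E 6.5 < F 44.2 < B 289.9 < C 663 < A 789 < D 1557.
Counting 5 along gives A (789 Ma); the excerpt puts that inside the Tonian, 1000–720 Ma.
Next in line is D (1557 Ma), and 1557 − 789 = 768 Myr.

A, in the Tonian; 768 million years to D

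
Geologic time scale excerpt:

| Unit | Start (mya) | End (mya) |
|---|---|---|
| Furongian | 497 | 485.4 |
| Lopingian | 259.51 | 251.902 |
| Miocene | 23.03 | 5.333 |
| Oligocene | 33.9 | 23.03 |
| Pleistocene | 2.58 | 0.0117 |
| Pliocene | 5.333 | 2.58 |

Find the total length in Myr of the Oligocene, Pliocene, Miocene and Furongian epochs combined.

Duration is start − end for each: (33.9 − 23.03) + (5.333 − 2.58) + (23.03 − 5.333) + (497 − 485.4).
That is 10.87 + 2.753 + 17.697 + 11.6, which totals 42.92 million years.

42.92 million years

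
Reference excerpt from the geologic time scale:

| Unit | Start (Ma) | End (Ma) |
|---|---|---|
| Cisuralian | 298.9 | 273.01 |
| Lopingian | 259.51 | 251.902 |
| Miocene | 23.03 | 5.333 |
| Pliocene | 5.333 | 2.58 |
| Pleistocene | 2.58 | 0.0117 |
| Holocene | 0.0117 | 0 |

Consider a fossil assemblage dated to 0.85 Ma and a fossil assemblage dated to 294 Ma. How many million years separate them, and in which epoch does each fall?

Elapsed time: 294 − 0.85 = 293.15 Myr.
0.85 Ma lies within 2.58–0.0117 Ma: Pleistocene.
294 Ma lies within 298.9–273.01 Ma: Cisuralian.

293.15 million years apart; the first in the Pleistocene, the second in the Cisuralian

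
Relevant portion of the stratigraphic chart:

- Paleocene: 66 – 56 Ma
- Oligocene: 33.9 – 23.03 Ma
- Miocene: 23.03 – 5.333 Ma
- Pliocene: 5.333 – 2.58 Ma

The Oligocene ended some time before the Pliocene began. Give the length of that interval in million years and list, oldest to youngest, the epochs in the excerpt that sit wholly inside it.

The Oligocene closes at 23.03 Ma and the Pliocene opens at 5.333 Ma, so the interval is 23.03 − 5.333 = 17.697 Myr.
An epoch fits inside if it starts at or after 23.03 Ma and ends at or before 5.333 Ma; oldest first that gives Miocene.

17.697 million years; Miocene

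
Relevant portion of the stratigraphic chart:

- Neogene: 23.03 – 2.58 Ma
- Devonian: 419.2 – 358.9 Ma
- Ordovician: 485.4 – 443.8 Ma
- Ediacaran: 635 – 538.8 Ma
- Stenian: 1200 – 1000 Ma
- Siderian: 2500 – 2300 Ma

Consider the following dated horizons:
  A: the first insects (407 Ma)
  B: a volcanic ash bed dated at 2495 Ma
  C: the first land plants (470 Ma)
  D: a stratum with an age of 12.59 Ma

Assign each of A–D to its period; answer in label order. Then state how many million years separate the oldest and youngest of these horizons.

A — Devonian; B — Siderian; C — Ordovician; D — Neogene; span 2482.41 million years

A: 407 Ma lies in 419.2–358.9 Ma, so Devonian.
B: 2495 Ma lies in 2500–2300 Ma, so Siderian.
C: 470 Ma lies in 485.4–443.8 Ma, so Ordovician.
D: 12.59 Ma lies in 23.03–2.58 Ma, so Neogene.
Oldest = 2495 Ma, youngest = 12.59 Ma → span 2482.41 Myr.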